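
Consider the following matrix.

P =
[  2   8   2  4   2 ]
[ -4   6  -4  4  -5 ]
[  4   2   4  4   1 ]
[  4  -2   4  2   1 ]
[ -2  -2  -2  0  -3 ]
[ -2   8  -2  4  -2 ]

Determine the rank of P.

Row reduce to echelon form.
R2 ← R2 + (2)·R1: [0, 22, 0, 12, -1]
R3 ← R3 − (2)·R1: [0, -14, 0, -4, -3]
R4 ← R4 − (2)·R1: [0, -18, 0, -6, -3]
R5 ← R5 + R1: [0, 6, 0, 4, -1]
R6 ← R6 + R1: [0, 16, 0, 8, 0]
R3 ← R3 + (7/11)·R2: [0, 0, 0, 40/11, -40/11]
R4 ← R4 + (9/11)·R2: [0, 0, 0, 42/11, -42/11]
R5 ← R5 − (3/11)·R2: [0, 0, 0, 8/11, -8/11]
R6 ← R6 − (8/11)·R2: [0, 0, 0, -8/11, 8/11]
R4 ← R4 − (21/20)·R3: [0, 0, 0, 0, 0]
R5 ← R5 − (1/5)·R3: [0, 0, 0, 0, 0]
R6 ← R6 + (1/5)·R3: [0, 0, 0, 0, 0]
Echelon form has 3 nonzero rows, so rank(P) = 3.

3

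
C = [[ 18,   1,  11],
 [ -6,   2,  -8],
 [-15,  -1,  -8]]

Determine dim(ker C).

0

Row reduce to echelon form.
R2 ← R2 + (1/3)·R1: [0, 7/3, -13/3]
R3 ← R3 + (5/6)·R1: [0, -1/6, 7/6]
R3 ← R3 + (1/14)·R2: [0, 0, 6/7]
3 nonzero rows, so rank(C) = 3.
C has 3 columns; by rank–nullity, nullity = 3 − 3 = 0.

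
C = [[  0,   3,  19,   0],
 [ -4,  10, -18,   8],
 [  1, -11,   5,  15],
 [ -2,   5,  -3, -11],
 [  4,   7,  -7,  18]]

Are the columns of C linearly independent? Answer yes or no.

yes

Row reduce C to echelon form.
Swap R1 ↔ R2
R3 ← R3 + (1/4)·R1: [0, -17/2, 1/2, 17]
R4 ← R4 − (1/2)·R1: [0, 0, 6, -15]
R5 ← R5 + R1: [0, 17, -25, 26]
R3 ← R3 + (17/6)·R2: [0, 0, 163/3, 17]
R5 ← R5 − (17/3)·R2: [0, 0, -398/3, 26]
R4 ← R4 − (18/163)·R3: [0, 0, 0, -2751/163]
R5 ← R5 + (398/163)·R3: [0, 0, 0, 11004/163]
R5 ← R5 + (4)·R4: [0, 0, 0, 0]
4 pivots among 4 columns.
Every column is a pivot column, so the columns are linearly independent.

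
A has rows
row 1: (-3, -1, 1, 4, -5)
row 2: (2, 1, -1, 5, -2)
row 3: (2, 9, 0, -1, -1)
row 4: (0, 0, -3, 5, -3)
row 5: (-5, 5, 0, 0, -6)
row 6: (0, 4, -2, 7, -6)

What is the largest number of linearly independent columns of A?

4

Row reduce to echelon form.
R2 ← R2 + (2/3)·R1: [0, 1/3, -1/3, 23/3, -16/3]
R3 ← R3 + (2/3)·R1: [0, 25/3, 2/3, 5/3, -13/3]
R5 ← R5 − (5/3)·R1: [0, 20/3, -5/3, -20/3, 7/3]
R3 ← R3 − (25)·R2: [0, 0, 9, -190, 129]
R5 ← R5 − (20)·R2: [0, 0, 5, -160, 109]
R6 ← R6 − (12)·R2: [0, 0, 2, -85, 58]
R4 ← R4 + (1/3)·R3: [0, 0, 0, -175/3, 40]
R5 ← R5 − (5/9)·R3: [0, 0, 0, -490/9, 112/3]
R6 ← R6 − (2/9)·R3: [0, 0, 0, -385/9, 88/3]
R5 ← R5 − (14/15)·R4: [0, 0, 0, 0, 0]
R6 ← R6 − (11/15)·R4: [0, 0, 0, 0, 0]
Echelon form has 4 nonzero rows, so rank(A) = 4.
The rank gives the maximum number of linearly independent columns: 4.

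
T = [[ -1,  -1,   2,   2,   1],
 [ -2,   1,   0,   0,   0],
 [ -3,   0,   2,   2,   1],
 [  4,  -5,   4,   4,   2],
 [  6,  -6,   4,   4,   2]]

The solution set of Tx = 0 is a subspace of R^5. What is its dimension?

Row reduce to echelon form.
R2 ← R2 − (2)·R1: [0, 3, -4, -4, -2]
R3 ← R3 − (3)·R1: [0, 3, -4, -4, -2]
R4 ← R4 + (4)·R1: [0, -9, 12, 12, 6]
R5 ← R5 + (6)·R1: [0, -12, 16, 16, 8]
R3 ← R3 − R2: [0, 0, 0, 0, 0]
R4 ← R4 + (3)·R2: [0, 0, 0, 0, 0]
R5 ← R5 + (4)·R2: [0, 0, 0, 0, 0]
2 nonzero rows, so rank(T) = 2.
T has 5 columns; by rank–nullity, nullity = 5 − 2 = 3.

3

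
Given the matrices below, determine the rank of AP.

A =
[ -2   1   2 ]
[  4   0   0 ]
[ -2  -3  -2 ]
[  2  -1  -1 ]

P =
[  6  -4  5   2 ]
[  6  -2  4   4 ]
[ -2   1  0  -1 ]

3

First compute AP:
[[-10,   8,  -6,  -2],
 [ 24, -16,  20,   8],
 [-26,  12, -22, -14],
 [  8,  -7,   6,   1]]
Now row reduce the product.
R2 ← R2 + (12/5)·R1: [0, 16/5, 28/5, 16/5]
R3 ← R3 − (13/5)·R1: [0, -44/5, -32/5, -44/5]
R4 ← R4 + (4/5)·R1: [0, -3/5, 6/5, -3/5]
R3 ← R3 + (11/4)·R2: [0, 0, 9, 0]
R4 ← R4 + (3/16)·R2: [0, 0, 9/4, 0]
R4 ← R4 − (1/4)·R3: [0, 0, 0, 0]
3 nonzero rows, so rank(AP) = 3.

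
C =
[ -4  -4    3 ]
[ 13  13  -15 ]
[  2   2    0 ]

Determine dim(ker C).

1

Row reduce to echelon form.
R2 ← R2 + (13/4)·R1: [0, 0, -21/4]
R3 ← R3 + (1/2)·R1: [0, 0, 3/2]
R3 ← R3 + (2/7)·R2: [0, 0, 0]
2 nonzero rows, so rank(C) = 2.
C has 3 columns; by rank–nullity, nullity = 3 − 2 = 1.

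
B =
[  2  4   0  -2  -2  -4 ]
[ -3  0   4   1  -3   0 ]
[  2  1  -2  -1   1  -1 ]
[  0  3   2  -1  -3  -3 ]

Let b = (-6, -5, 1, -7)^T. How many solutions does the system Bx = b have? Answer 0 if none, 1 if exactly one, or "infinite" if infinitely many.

infinite

Row reduce the augmented matrix [B | b].
R2 ← R2 + (3/2)·R1: [0, 6, 4, -2, -6, -6, -14]
R3 ← R3 − R1: [0, -3, -2, 1, 3, 3, 7]
R3 ← R3 + (1/2)·R2: [0, 0, 0, 0, 0, 0, 0]
R4 ← R4 − (1/2)·R2: [0, 0, 0, 0, 0, 0, 0]
The echelon form has 2 nonzero rows, and every pivot lies in the first 6 columns, so rank(B) = rank([B|b]) = 2.
The system is consistent.
rank = 2 < 6 unknowns, so there are infinitely many solutions.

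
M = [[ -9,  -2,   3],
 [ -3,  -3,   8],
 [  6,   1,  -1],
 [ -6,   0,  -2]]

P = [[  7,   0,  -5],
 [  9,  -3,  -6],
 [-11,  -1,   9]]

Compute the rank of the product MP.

First compute MP:
[[-114,   3,  84],
 [-136,   1, 105],
 [ 62,  -2, -45],
 [-20,   2,  12]]
Now row reduce the product.
R2 ← R2 − (68/57)·R1: [0, -49/19, 91/19]
R3 ← R3 + (31/57)·R1: [0, -7/19, 13/19]
R4 ← R4 − (10/57)·R1: [0, 28/19, -52/19]
R3 ← R3 − (1/7)·R2: [0, 0, 0]
R4 ← R4 + (4/7)·R2: [0, 0, 0]
2 nonzero rows, so rank(MP) = 2.

2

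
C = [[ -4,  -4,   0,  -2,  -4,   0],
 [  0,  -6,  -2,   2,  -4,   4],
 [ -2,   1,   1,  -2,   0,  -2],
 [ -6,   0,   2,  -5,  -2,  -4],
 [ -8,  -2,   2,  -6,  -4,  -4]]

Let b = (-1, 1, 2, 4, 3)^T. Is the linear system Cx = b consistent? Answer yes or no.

no

Row reduce the augmented matrix [C | b].
R3 ← R3 − (1/2)·R1: [0, 3, 1, -1, 2, -2, 5/2]
R4 ← R4 − (3/2)·R1: [0, 6, 2, -2, 4, -4, 11/2]
R5 ← R5 − (2)·R1: [0, 6, 2, -2, 4, -4, 5]
R3 ← R3 + (1/2)·R2: [0, 0, 0, 0, 0, 0, 3]
R4 ← R4 + R2: [0, 0, 0, 0, 0, 0, 13/2]
R5 ← R5 + R2: [0, 0, 0, 0, 0, 0, 6]
R4 ← R4 − (13/6)·R3: [0, 0, 0, 0, 0, 0, 0]
R5 ← R5 − (2)·R3: [0, 0, 0, 0, 0, 0, 0]
The echelon form has 3 nonzero rows; the last pivot sits in the augmented column, so rank(C) = 2 but rank([C|b]) = 3.
Since the ranks differ, the system is inconsistent.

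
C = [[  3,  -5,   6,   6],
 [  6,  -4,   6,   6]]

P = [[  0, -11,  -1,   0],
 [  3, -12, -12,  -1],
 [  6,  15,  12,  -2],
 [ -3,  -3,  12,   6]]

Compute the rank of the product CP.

2

First compute CP:
[[  3,  99, 201,  29],
 [  6,  54, 186,  28]]
Now row reduce the product.
R2 ← R2 − (2)·R1: [0, -144, -216, -30]
2 nonzero rows, so rank(CP) = 2.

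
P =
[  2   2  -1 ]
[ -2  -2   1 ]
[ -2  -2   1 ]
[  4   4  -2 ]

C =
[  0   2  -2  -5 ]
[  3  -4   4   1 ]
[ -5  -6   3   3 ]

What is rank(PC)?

First compute PC:
[[ 11,   2,   1, -11],
 [-11,  -2,  -1,  11],
 [-11,  -2,  -1,  11],
 [ 22,   4,   2, -22]]
Now row reduce the product.
R2 ← R2 + R1: [0, 0, 0, 0]
R3 ← R3 + R1: [0, 0, 0, 0]
R4 ← R4 − (2)·R1: [0, 0, 0, 0]
1 nonzero row, so rank(PC) = 1.

1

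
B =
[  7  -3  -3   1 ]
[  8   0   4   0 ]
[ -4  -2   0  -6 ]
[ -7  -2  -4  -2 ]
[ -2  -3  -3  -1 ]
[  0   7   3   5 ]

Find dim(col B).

Row reduce to echelon form.
R2 ← R2 − (8/7)·R1: [0, 24/7, 52/7, -8/7]
R3 ← R3 + (4/7)·R1: [0, -26/7, -12/7, -38/7]
R4 ← R4 + R1: [0, -5, -7, -1]
R5 ← R5 + (2/7)·R1: [0, -27/7, -27/7, -5/7]
R3 ← R3 + (13/12)·R2: [0, 0, 19/3, -20/3]
R4 ← R4 + (35/24)·R2: [0, 0, 23/6, -8/3]
R5 ← R5 + (9/8)·R2: [0, 0, 9/2, -2]
R6 ← R6 − (49/24)·R2: [0, 0, -73/6, 22/3]
R4 ← R4 − (23/38)·R3: [0, 0, 0, 26/19]
R5 ← R5 − (27/38)·R3: [0, 0, 0, 52/19]
R6 ← R6 + (73/38)·R3: [0, 0, 0, -104/19]
R5 ← R5 − (2)·R4: [0, 0, 0, 0]
R6 ← R6 + (4)·R4: [0, 0, 0, 0]
Echelon form has 4 nonzero rows, so rank(B) = 4.
The column space has dimension equal to the rank: 4.

4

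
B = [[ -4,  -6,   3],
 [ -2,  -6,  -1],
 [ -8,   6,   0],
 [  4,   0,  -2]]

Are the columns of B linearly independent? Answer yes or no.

Row reduce B to echelon form.
R2 ← R2 − (1/2)·R1: [0, -3, -5/2]
R3 ← R3 − (2)·R1: [0, 18, -6]
R4 ← R4 + R1: [0, -6, 1]
R3 ← R3 + (6)·R2: [0, 0, -21]
R4 ← R4 − (2)·R2: [0, 0, 6]
R4 ← R4 + (2/7)·R3: [0, 0, 0]
3 pivots among 3 columns.
Every column is a pivot column, so the columns are linearly independent.

yes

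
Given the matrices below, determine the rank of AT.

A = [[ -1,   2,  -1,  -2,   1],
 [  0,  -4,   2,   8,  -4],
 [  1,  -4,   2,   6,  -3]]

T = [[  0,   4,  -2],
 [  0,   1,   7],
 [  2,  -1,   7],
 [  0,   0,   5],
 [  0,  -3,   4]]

First compute AT:
[[ -2,  -4,   3],
 [  4,   6,  10],
 [  4,   7,   2]]
Now row reduce the product.
R2 ← R2 + (2)·R1: [0, -2, 16]
R3 ← R3 + (2)·R1: [0, -1, 8]
R3 ← R3 − (1/2)·R2: [0, 0, 0]
2 nonzero rows, so rank(AT) = 2.

2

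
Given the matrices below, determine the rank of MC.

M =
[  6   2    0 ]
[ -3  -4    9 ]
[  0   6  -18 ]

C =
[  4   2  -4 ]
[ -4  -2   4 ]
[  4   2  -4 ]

1

First compute MC:
[[ 16,   8, -16],
 [ 40,  20, -40],
 [-96, -48,  96]]
Now row reduce the product.
R2 ← R2 − (5/2)·R1: [0, 0, 0]
R3 ← R3 + (6)·R1: [0, 0, 0]
1 nonzero row, so rank(MC) = 1.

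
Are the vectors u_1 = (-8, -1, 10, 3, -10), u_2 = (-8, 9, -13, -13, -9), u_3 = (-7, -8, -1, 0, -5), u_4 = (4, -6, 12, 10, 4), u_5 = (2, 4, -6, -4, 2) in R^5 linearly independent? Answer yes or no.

Form the matrix with these vectors as rows and row reduce.
R2 ← R2 − R1: [0, 10, -23, -16, 1]
R3 ← R3 − (7/8)·R1: [0, -57/8, -39/4, -21/8, 15/4]
R4 ← R4 + (1/2)·R1: [0, -13/2, 17, 23/2, -1]
R5 ← R5 + (1/4)·R1: [0, 15/4, -7/2, -13/4, -1/2]
R3 ← R3 + (57/80)·R2: [0, 0, -2091/80, -561/40, 357/80]
R4 ← R4 + (13/20)·R2: [0, 0, 41/20, 11/10, -7/20]
R5 ← R5 − (3/8)·R2: [0, 0, 41/8, 11/4, -7/8]
R4 ← R4 + (4/51)·R3: [0, 0, 0, 0, 0]
R5 ← R5 + (10/51)·R3: [0, 0, 0, 0, 0]
3 nonzero rows, so the 5 vectors span a space of dimension 3.
Since 3 < 5, the vectors are linearly dependent.

no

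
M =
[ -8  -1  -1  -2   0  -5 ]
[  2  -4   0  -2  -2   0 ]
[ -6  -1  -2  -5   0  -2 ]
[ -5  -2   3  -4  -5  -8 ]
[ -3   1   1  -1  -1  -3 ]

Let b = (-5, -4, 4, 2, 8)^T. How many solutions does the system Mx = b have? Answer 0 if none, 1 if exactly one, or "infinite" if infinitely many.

Row reduce the augmented matrix [M | b].
R2 ← R2 + (1/4)·R1: [0, -17/4, -1/4, -5/2, -2, -5/4, -21/4]
R3 ← R3 − (3/4)·R1: [0, -1/4, -5/4, -7/2, 0, 7/4, 31/4]
R4 ← R4 − (5/8)·R1: [0, -11/8, 29/8, -11/4, -5, -39/8, 41/8]
R5 ← R5 − (3/8)·R1: [0, 11/8, 11/8, -1/4, -1, -9/8, 79/8]
R3 ← R3 − (1/17)·R2: [0, 0, -21/17, -57/17, 2/17, 31/17, 137/17]
R4 ← R4 − (11/34)·R2: [0, 0, 63/17, -33/17, -74/17, -76/17, 116/17]
R5 ← R5 + (11/34)·R2: [0, 0, 22/17, -18/17, -28/17, -26/17, 139/17]
R4 ← R4 + (3)·R3: [0, 0, 0, -12, -4, 1, 31]
R5 ← R5 + (22/21)·R3: [0, 0, 0, -32/7, -32/21, 8/21, 349/21]
R5 ← R5 − (8/21)·R4: [0, 0, 0, 0, 0, 0, 101/21]
The echelon form has 5 nonzero rows; the last pivot sits in the augmented column, so rank(M) = 4 but rank([M|b]) = 5.
Since the ranks differ, the system is inconsistent.
It has no solutions.

0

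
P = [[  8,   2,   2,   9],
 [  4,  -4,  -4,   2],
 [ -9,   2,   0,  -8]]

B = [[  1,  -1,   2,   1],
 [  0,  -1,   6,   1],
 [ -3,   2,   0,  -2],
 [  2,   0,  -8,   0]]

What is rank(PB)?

First compute PB:
[[ 20,  -6, -44,   6],
 [ 20,  -8, -32,   8],
 [-25,   7,  58,  -7]]
Now row reduce the product.
R2 ← R2 − R1: [0, -2, 12, 2]
R3 ← R3 + (5/4)·R1: [0, -1/2, 3, 1/2]
R3 ← R3 − (1/4)·R2: [0, 0, 0, 0]
2 nonzero rows, so rank(PB) = 2.

2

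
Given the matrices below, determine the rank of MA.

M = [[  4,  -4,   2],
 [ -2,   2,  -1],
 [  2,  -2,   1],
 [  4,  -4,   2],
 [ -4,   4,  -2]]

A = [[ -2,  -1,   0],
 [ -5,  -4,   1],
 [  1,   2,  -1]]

First compute MA:
[[ 14,  16,  -6],
 [ -7,  -8,   3],
 [  7,   8,  -3],
 [ 14,  16,  -6],
 [-14, -16,   6]]
Now row reduce the product.
R2 ← R2 + (1/2)·R1: [0, 0, 0]
R3 ← R3 − (1/2)·R1: [0, 0, 0]
R4 ← R4 − R1: [0, 0, 0]
R5 ← R5 + R1: [0, 0, 0]
1 nonzero row, so rank(MA) = 1.

1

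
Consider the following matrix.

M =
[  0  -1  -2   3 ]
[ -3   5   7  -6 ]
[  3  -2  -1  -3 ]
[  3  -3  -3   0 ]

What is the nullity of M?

2

Row reduce to echelon form.
Swap R1 ↔ R2
R3 ← R3 + R1: [0, 3, 6, -9]
R4 ← R4 + R1: [0, 2, 4, -6]
R3 ← R3 + (3)·R2: [0, 0, 0, 0]
R4 ← R4 + (2)·R2: [0, 0, 0, 0]
2 nonzero rows, so rank(M) = 2.
M has 4 columns; by rank–nullity, nullity = 4 − 2 = 2.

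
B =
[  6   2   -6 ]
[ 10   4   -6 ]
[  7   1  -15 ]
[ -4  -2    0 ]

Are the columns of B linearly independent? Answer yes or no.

no

Row reduce B to echelon form.
R2 ← R2 − (5/3)·R1: [0, 2/3, 4]
R3 ← R3 − (7/6)·R1: [0, -4/3, -8]
R4 ← R4 + (2/3)·R1: [0, -2/3, -4]
R3 ← R3 + (2)·R2: [0, 0, 0]
R4 ← R4 + R2: [0, 0, 0]
2 pivots among 3 columns.
Only 2 < 3 pivot columns, so the columns are linearly dependent.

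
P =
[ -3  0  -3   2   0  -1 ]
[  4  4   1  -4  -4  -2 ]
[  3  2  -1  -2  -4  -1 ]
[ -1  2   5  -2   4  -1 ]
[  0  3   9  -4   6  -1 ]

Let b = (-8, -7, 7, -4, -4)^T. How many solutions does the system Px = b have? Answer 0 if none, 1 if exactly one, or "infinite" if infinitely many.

0

Row reduce the augmented matrix [P | b].
R2 ← R2 + (4/3)·R1: [0, 4, -3, -4/3, -4, -10/3, -53/3]
R3 ← R3 + R1: [0, 2, -4, 0, -4, -2, -1]
R4 ← R4 − (1/3)·R1: [0, 2, 6, -8/3, 4, -2/3, -4/3]
R3 ← R3 − (1/2)·R2: [0, 0, -5/2, 2/3, -2, -1/3, 47/6]
R4 ← R4 − (1/2)·R2: [0, 0, 15/2, -2, 6, 1, 15/2]
R5 ← R5 − (3/4)·R2: [0, 0, 45/4, -3, 9, 3/2, 37/4]
R4 ← R4 + (3)·R3: [0, 0, 0, 0, 0, 0, 31]
R5 ← R5 + (9/2)·R3: [0, 0, 0, 0, 0, 0, 89/2]
R5 ← R5 − (89/62)·R4: [0, 0, 0, 0, 0, 0, 0]
The echelon form has 4 nonzero rows; the last pivot sits in the augmented column, so rank(P) = 3 but rank([P|b]) = 4.
Since the ranks differ, the system is inconsistent.
It has no solutions.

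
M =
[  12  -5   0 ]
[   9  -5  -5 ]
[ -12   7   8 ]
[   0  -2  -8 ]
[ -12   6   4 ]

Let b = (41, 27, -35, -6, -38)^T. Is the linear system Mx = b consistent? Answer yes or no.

yes

Row reduce the augmented matrix [M | b].
R2 ← R2 − (3/4)·R1: [0, -5/4, -5, -15/4]
R3 ← R3 + R1: [0, 2, 8, 6]
R5 ← R5 + R1: [0, 1, 4, 3]
R3 ← R3 + (8/5)·R2: [0, 0, 0, 0]
R4 ← R4 − (8/5)·R2: [0, 0, 0, 0]
R5 ← R5 + (4/5)·R2: [0, 0, 0, 0]
The echelon form has 2 nonzero rows, and every pivot lies in the first 3 columns, so rank(M) = rank([M|b]) = 2.
The system is consistent.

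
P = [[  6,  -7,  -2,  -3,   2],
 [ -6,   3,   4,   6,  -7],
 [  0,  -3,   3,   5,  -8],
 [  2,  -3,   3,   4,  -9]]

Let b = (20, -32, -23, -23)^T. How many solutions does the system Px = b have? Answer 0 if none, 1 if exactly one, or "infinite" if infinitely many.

Row reduce the augmented matrix [P | b].
R2 ← R2 + R1: [0, -4, 2, 3, -5, -12]
R4 ← R4 − (1/3)·R1: [0, -2/3, 11/3, 5, -29/3, -89/3]
R3 ← R3 − (3/4)·R2: [0, 0, 3/2, 11/4, -17/4, -14]
R4 ← R4 − (1/6)·R2: [0, 0, 10/3, 9/2, -53/6, -83/3]
R4 ← R4 − (20/9)·R3: [0, 0, 0, -29/18, 11/18, 31/9]
The echelon form has 4 nonzero rows, and every pivot lies in the first 5 columns, so rank(P) = rank([P|b]) = 4.
The system is consistent.
rank = 4 < 5 unknowns, so there are infinitely many solutions.

infinite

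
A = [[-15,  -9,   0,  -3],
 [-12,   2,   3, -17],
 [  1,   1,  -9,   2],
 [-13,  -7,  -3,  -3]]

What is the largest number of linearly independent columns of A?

Row reduce to echelon form.
R2 ← R2 − (4/5)·R1: [0, 46/5, 3, -73/5]
R3 ← R3 + (1/15)·R1: [0, 2/5, -9, 9/5]
R4 ← R4 − (13/15)·R1: [0, 4/5, -3, -2/5]
R3 ← R3 − (1/23)·R2: [0, 0, -210/23, 56/23]
R4 ← R4 − (2/23)·R2: [0, 0, -75/23, 20/23]
R4 ← R4 − (5/14)·R3: [0, 0, 0, 0]
Echelon form has 3 nonzero rows, so rank(A) = 3.
The rank gives the maximum number of linearly independent columns: 3.

3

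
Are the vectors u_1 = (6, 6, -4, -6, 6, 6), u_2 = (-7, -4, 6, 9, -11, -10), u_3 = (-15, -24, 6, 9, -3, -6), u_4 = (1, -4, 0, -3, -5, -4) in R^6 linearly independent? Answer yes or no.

no

Form the matrix with these vectors as rows and row reduce.
R2 ← R2 + (7/6)·R1: [0, 3, 4/3, 2, -4, -3]
R3 ← R3 + (5/2)·R1: [0, -9, -4, -6, 12, 9]
R4 ← R4 − (1/6)·R1: [0, -5, 2/3, -2, -6, -5]
R3 ← R3 + (3)·R2: [0, 0, 0, 0, 0, 0]
R4 ← R4 + (5/3)·R2: [0, 0, 26/9, 4/3, -38/3, -10]
Swap R3 ↔ R4
3 nonzero rows, so the 4 vectors span a space of dimension 3.
Since 3 < 4, the vectors are linearly dependent.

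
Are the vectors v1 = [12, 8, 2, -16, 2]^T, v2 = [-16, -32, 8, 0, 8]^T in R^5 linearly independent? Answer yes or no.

Form the matrix with these vectors as rows and row reduce.
R2 ← R2 + (4/3)·R1: [0, -64/3, 32/3, -64/3, 32/3]
2 nonzero rows, so the 2 vectors span a space of dimension 2.
Since 2 = 2, the vectors are linearly independent.

yes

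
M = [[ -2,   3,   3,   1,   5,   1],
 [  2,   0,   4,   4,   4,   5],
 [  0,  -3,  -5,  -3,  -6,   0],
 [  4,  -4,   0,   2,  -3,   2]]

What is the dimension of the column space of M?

Row reduce to echelon form.
R2 ← R2 + R1: [0, 3, 7, 5, 9, 6]
R4 ← R4 + (2)·R1: [0, 2, 6, 4, 7, 4]
R3 ← R3 + R2: [0, 0, 2, 2, 3, 6]
R4 ← R4 − (2/3)·R2: [0, 0, 4/3, 2/3, 1, 0]
R4 ← R4 − (2/3)·R3: [0, 0, 0, -2/3, -1, -4]
Echelon form has 4 nonzero rows, so rank(M) = 4.
The column space has dimension equal to the rank: 4.

4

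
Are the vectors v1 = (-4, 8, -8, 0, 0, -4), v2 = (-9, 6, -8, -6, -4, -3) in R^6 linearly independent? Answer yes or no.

yes

Form the matrix with these vectors as rows and row reduce.
R2 ← R2 − (9/4)·R1: [0, -12, 10, -6, -4, 6]
2 nonzero rows, so the 2 vectors span a space of dimension 2.
Since 2 = 2, the vectors are linearly independent.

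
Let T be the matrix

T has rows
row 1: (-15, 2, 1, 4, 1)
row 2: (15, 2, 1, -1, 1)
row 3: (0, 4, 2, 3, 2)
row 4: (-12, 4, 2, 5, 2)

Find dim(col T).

Row reduce to echelon form.
R2 ← R2 + R1: [0, 4, 2, 3, 2]
R4 ← R4 − (4/5)·R1: [0, 12/5, 6/5, 9/5, 6/5]
R3 ← R3 − R2: [0, 0, 0, 0, 0]
R4 ← R4 − (3/5)·R2: [0, 0, 0, 0, 0]
Echelon form has 2 nonzero rows, so rank(T) = 2.
The column space has dimension equal to the rank: 2.

2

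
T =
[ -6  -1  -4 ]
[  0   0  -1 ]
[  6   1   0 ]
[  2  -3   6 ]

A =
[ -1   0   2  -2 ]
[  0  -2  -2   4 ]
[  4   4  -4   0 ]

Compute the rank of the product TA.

First compute TA:
[[-10, -14,   6,   8],
 [ -4,  -4,   4,   0],
 [ -6,  -2,  10,  -8],
 [ 22,  30, -14, -16]]
Now row reduce the product.
R2 ← R2 − (2/5)·R1: [0, 8/5, 8/5, -16/5]
R3 ← R3 − (3/5)·R1: [0, 32/5, 32/5, -64/5]
R4 ← R4 + (11/5)·R1: [0, -4/5, -4/5, 8/5]
R3 ← R3 − (4)·R2: [0, 0, 0, 0]
R4 ← R4 + (1/2)·R2: [0, 0, 0, 0]
2 nonzero rows, so rank(TA) = 2.

2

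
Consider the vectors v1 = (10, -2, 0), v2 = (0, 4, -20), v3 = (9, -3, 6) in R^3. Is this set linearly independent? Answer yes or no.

no

Form the matrix with these vectors as rows and row reduce.
R3 ← R3 − (9/10)·R1: [0, -6/5, 6]
R3 ← R3 + (3/10)·R2: [0, 0, 0]
2 nonzero rows, so the 3 vectors span a space of dimension 2.
Since 2 < 3, the vectors are linearly dependent.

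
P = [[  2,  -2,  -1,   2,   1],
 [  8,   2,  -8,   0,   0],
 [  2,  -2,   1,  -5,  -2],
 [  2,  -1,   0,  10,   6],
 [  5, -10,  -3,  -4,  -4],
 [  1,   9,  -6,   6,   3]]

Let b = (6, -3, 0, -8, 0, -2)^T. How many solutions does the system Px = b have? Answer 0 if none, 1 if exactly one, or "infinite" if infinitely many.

0

Row reduce the augmented matrix [P | b].
R2 ← R2 − (4)·R1: [0, 10, -4, -8, -4, -27]
R3 ← R3 − R1: [0, 0, 2, -7, -3, -6]
R4 ← R4 − R1: [0, 1, 1, 8, 5, -14]
R5 ← R5 − (5/2)·R1: [0, -5, -1/2, -9, -13/2, -15]
R6 ← R6 − (1/2)·R1: [0, 10, -11/2, 5, 5/2, -5]
R4 ← R4 − (1/10)·R2: [0, 0, 7/5, 44/5, 27/5, -113/10]
R5 ← R5 + (1/2)·R2: [0, 0, -5/2, -13, -17/2, -57/2]
R6 ← R6 − R2: [0, 0, -3/2, 13, 13/2, 22]
R4 ← R4 − (7/10)·R3: [0, 0, 0, 137/10, 15/2, -71/10]
R5 ← R5 + (5/4)·R3: [0, 0, 0, -87/4, -49/4, -36]
R6 ← R6 + (3/4)·R3: [0, 0, 0, 31/4, 17/4, 35/2]
R5 ← R5 + (435/274)·R4: [0, 0, 0, 0, -47/137, -25905/548]
R6 ← R6 − (155/274)·R4: [0, 0, 0, 0, 1/137, 11791/548]
R6 ← R6 + (1/47)·R5: [0, 0, 0, 0, 0, 964/47]
The echelon form has 6 nonzero rows; the last pivot sits in the augmented column, so rank(P) = 5 but rank([P|b]) = 6.
Since the ranks differ, the system is inconsistent.
It has no solutions.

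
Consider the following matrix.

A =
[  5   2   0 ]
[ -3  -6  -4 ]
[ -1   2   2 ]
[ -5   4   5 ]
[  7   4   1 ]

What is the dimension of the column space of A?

2

Row reduce to echelon form.
R2 ← R2 + (3/5)·R1: [0, -24/5, -4]
R3 ← R3 + (1/5)·R1: [0, 12/5, 2]
R4 ← R4 + R1: [0, 6, 5]
R5 ← R5 − (7/5)·R1: [0, 6/5, 1]
R3 ← R3 + (1/2)·R2: [0, 0, 0]
R4 ← R4 + (5/4)·R2: [0, 0, 0]
R5 ← R5 + (1/4)·R2: [0, 0, 0]
Echelon form has 2 nonzero rows, so rank(A) = 2.
The column space has dimension equal to the rank: 2.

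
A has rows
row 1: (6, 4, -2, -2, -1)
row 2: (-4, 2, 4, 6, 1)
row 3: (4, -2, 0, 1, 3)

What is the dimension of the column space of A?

Row reduce to echelon form.
R2 ← R2 + (2/3)·R1: [0, 14/3, 8/3, 14/3, 1/3]
R3 ← R3 − (2/3)·R1: [0, -14/3, 4/3, 7/3, 11/3]
R3 ← R3 + R2: [0, 0, 4, 7, 4]
Echelon form has 3 nonzero rows, so rank(A) = 3.
The column space has dimension equal to the rank: 3.

3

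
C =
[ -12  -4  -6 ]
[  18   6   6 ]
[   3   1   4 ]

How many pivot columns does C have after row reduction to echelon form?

Row reduce to echelon form.
R2 ← R2 + (3/2)·R1: [0, 0, -3]
R3 ← R3 + (1/4)·R1: [0, 0, 5/2]
R3 ← R3 + (5/6)·R2: [0, 0, 0]
Echelon form has 2 nonzero rows, so rank(C) = 2.
Each nonzero row contributes one pivot column: 2 pivot columns.

2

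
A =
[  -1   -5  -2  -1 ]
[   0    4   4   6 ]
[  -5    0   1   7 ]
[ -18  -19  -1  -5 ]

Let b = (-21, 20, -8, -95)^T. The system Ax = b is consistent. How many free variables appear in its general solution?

0

Row reduce the augmented matrix [A | b].
R3 ← R3 − (5)·R1: [0, 25, 11, 12, 97]
R4 ← R4 − (18)·R1: [0, 71, 35, 13, 283]
R3 ← R3 − (25/4)·R2: [0, 0, -14, -51/2, -28]
R4 ← R4 − (71/4)·R2: [0, 0, -36, -187/2, -72]
R4 ← R4 − (18/7)·R3: [0, 0, 0, -391/14, 0]
The echelon form has 4 nonzero rows, and every pivot lies in the first 4 columns, so rank(A) = rank([A|b]) = 4.
The system is consistent.
Free variables = (unknowns) − (rank) = 4 − 4 = 0.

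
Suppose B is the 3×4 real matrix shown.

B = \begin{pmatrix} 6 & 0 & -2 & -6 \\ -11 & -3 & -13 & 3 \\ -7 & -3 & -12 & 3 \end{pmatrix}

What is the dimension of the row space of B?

3

Row reduce to echelon form.
R2 ← R2 + (11/6)·R1: [0, -3, -50/3, -8]
R3 ← R3 + (7/6)·R1: [0, -3, -43/3, -4]
R3 ← R3 − R2: [0, 0, 7/3, 4]
Echelon form has 3 nonzero rows, so rank(B) = 3.
The row space has dimension equal to the rank: 3.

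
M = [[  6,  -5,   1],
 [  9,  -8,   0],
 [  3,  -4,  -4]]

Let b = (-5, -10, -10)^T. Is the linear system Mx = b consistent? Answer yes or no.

Row reduce the augmented matrix [M | b].
R2 ← R2 − (3/2)·R1: [0, -1/2, -3/2, -5/2]
R3 ← R3 − (1/2)·R1: [0, -3/2, -9/2, -15/2]
R3 ← R3 − (3)·R2: [0, 0, 0, 0]
The echelon form has 2 nonzero rows, and every pivot lies in the first 3 columns, so rank(M) = rank([M|b]) = 2.
The system is consistent.

yes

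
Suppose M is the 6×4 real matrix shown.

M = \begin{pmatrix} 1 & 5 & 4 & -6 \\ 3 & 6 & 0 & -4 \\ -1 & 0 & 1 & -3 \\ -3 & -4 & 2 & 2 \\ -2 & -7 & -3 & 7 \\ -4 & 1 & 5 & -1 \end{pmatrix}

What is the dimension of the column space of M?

Row reduce to echelon form.
R2 ← R2 − (3)·R1: [0, -9, -12, 14]
R3 ← R3 + R1: [0, 5, 5, -9]
R4 ← R4 + (3)·R1: [0, 11, 14, -16]
R5 ← R5 + (2)·R1: [0, 3, 5, -5]
R6 ← R6 + (4)·R1: [0, 21, 21, -25]
R3 ← R3 + (5/9)·R2: [0, 0, -5/3, -11/9]
R4 ← R4 + (11/9)·R2: [0, 0, -2/3, 10/9]
R5 ← R5 + (1/3)·R2: [0, 0, 1, -1/3]
R6 ← R6 + (7/3)·R2: [0, 0, -7, 23/3]
R4 ← R4 − (2/5)·R3: [0, 0, 0, 8/5]
R5 ← R5 + (3/5)·R3: [0, 0, 0, -16/15]
R6 ← R6 − (21/5)·R3: [0, 0, 0, 64/5]
R5 ← R5 + (2/3)·R4: [0, 0, 0, 0]
R6 ← R6 − (8)·R4: [0, 0, 0, 0]
Echelon form has 4 nonzero rows, so rank(M) = 4.
The column space has dimension equal to the rank: 4.

4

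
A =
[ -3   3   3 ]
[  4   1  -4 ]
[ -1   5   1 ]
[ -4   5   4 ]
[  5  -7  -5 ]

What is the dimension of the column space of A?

Row reduce to echelon form.
R2 ← R2 + (4/3)·R1: [0, 5, 0]
R3 ← R3 − (1/3)·R1: [0, 4, 0]
R4 ← R4 − (4/3)·R1: [0, 1, 0]
R5 ← R5 + (5/3)·R1: [0, -2, 0]
R3 ← R3 − (4/5)·R2: [0, 0, 0]
R4 ← R4 − (1/5)·R2: [0, 0, 0]
R5 ← R5 + (2/5)·R2: [0, 0, 0]
Echelon form has 2 nonzero rows, so rank(A) = 2.
The column space has dimension equal to the rank: 2.

2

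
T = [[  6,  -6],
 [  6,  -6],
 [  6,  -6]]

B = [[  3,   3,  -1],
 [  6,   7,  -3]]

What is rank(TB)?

First compute TB:
[[-18, -24,  12],
 [-18, -24,  12],
 [-18, -24,  12]]
Now row reduce the product.
R2 ← R2 − R1: [0, 0, 0]
R3 ← R3 − R1: [0, 0, 0]
1 nonzero row, so rank(TB) = 1.

1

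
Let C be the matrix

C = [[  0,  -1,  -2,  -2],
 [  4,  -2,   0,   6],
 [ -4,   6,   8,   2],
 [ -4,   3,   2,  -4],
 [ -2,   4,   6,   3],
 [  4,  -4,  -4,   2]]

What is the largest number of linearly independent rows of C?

2

Row reduce to echelon form.
Swap R1 ↔ R2
R3 ← R3 + R1: [0, 4, 8, 8]
R4 ← R4 + R1: [0, 1, 2, 2]
R5 ← R5 + (1/2)·R1: [0, 3, 6, 6]
R6 ← R6 − R1: [0, -2, -4, -4]
R3 ← R3 + (4)·R2: [0, 0, 0, 0]
R4 ← R4 + R2: [0, 0, 0, 0]
R5 ← R5 + (3)·R2: [0, 0, 0, 0]
R6 ← R6 − (2)·R2: [0, 0, 0, 0]
Echelon form has 2 nonzero rows, so rank(C) = 2.
The rank gives the maximum number of linearly independent rows: 2.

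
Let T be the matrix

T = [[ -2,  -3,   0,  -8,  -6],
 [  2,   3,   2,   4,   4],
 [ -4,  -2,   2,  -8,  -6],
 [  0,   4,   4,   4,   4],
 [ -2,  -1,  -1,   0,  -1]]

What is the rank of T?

3

Row reduce to echelon form.
R2 ← R2 + R1: [0, 0, 2, -4, -2]
R3 ← R3 − (2)·R1: [0, 4, 2, 8, 6]
R5 ← R5 − R1: [0, 2, -1, 8, 5]
Swap R2 ↔ R3
R4 ← R4 − R2: [0, 0, 2, -4, -2]
R5 ← R5 − (1/2)·R2: [0, 0, -2, 4, 2]
R4 ← R4 − R3: [0, 0, 0, 0, 0]
R5 ← R5 + R3: [0, 0, 0, 0, 0]
Echelon form has 3 nonzero rows, so rank(T) = 3.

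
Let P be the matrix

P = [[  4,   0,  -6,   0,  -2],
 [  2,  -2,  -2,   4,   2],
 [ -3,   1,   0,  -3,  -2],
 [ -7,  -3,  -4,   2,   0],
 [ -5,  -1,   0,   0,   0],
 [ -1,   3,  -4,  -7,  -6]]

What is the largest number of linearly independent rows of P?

Row reduce to echelon form.
R2 ← R2 − (1/2)·R1: [0, -2, 1, 4, 3]
R3 ← R3 + (3/4)·R1: [0, 1, -9/2, -3, -7/2]
R4 ← R4 + (7/4)·R1: [0, -3, -29/2, 2, -7/2]
R5 ← R5 + (5/4)·R1: [0, -1, -15/2, 0, -5/2]
R6 ← R6 + (1/4)·R1: [0, 3, -11/2, -7, -13/2]
R3 ← R3 + (1/2)·R2: [0, 0, -4, -1, -2]
R4 ← R4 − (3/2)·R2: [0, 0, -16, -4, -8]
R5 ← R5 − (1/2)·R2: [0, 0, -8, -2, -4]
R6 ← R6 + (3/2)·R2: [0, 0, -4, -1, -2]
R4 ← R4 − (4)·R3: [0, 0, 0, 0, 0]
R5 ← R5 − (2)·R3: [0, 0, 0, 0, 0]
R6 ← R6 − R3: [0, 0, 0, 0, 0]
Echelon form has 3 nonzero rows, so rank(P) = 3.
The rank gives the maximum number of linearly independent rows: 3.

3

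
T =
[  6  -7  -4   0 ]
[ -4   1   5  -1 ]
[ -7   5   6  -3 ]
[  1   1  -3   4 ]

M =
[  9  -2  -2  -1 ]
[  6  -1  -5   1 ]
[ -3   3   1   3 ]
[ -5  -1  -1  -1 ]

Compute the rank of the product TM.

First compute TM:
[[ 24, -17,  19, -25],
 [-40,  23,   9,  21],
 [-36,  30,  -2,  33],
 [  4, -16, -14, -13]]
Now row reduce the product.
R2 ← R2 + (5/3)·R1: [0, -16/3, 122/3, -62/3]
R3 ← R3 + (3/2)·R1: [0, 9/2, 53/2, -9/2]
R4 ← R4 − (1/6)·R1: [0, -79/6, -103/6, -53/6]
R3 ← R3 + (27/32)·R2: [0, 0, 973/16, -351/16]
R4 ← R4 − (79/32)·R2: [0, 0, -1881/16, 675/16]
R4 ← R4 + (1881/973)·R3: [0, 0, 0, -216/973]
4 nonzero rows, so rank(TM) = 4.

4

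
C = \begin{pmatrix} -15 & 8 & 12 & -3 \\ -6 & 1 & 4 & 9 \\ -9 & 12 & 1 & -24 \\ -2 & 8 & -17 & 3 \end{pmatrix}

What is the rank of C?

4

Row reduce to echelon form.
R2 ← R2 − (2/5)·R1: [0, -11/5, -4/5, 51/5]
R3 ← R3 − (3/5)·R1: [0, 36/5, -31/5, -111/5]
R4 ← R4 − (2/15)·R1: [0, 104/15, -93/5, 17/5]
R3 ← R3 + (36/11)·R2: [0, 0, -97/11, 123/11]
R4 ← R4 + (104/33)·R2: [0, 0, -697/33, 391/11]
R4 ← R4 − (697/291)·R3: [0, 0, 0, 850/97]
Echelon form has 4 nonzero rows, so rank(C) = 4.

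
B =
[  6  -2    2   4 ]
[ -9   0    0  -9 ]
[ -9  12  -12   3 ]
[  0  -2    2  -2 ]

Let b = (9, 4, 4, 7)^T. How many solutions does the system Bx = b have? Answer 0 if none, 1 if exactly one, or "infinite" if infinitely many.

Row reduce the augmented matrix [B | b].
R2 ← R2 + (3/2)·R1: [0, -3, 3, -3, 35/2]
R3 ← R3 + (3/2)·R1: [0, 9, -9, 9, 35/2]
R3 ← R3 + (3)·R2: [0, 0, 0, 0, 70]
R4 ← R4 − (2/3)·R2: [0, 0, 0, 0, -14/3]
R4 ← R4 + (1/15)·R3: [0, 0, 0, 0, 0]
The echelon form has 3 nonzero rows; the last pivot sits in the augmented column, so rank(B) = 2 but rank([B|b]) = 3.
Since the ranks differ, the system is inconsistent.
It has no solutions.

0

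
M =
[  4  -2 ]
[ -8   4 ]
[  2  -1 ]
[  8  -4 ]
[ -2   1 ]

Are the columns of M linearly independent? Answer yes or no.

Row reduce M to echelon form.
R2 ← R2 + (2)·R1: [0, 0]
R3 ← R3 − (1/2)·R1: [0, 0]
R4 ← R4 − (2)·R1: [0, 0]
R5 ← R5 + (1/2)·R1: [0, 0]
1 pivot among 2 columns.
Only 1 < 2 pivot columns, so the columns are linearly dependent.

no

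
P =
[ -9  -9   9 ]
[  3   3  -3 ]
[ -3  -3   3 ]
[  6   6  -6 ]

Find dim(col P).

1

Row reduce to echelon form.
R2 ← R2 + (1/3)·R1: [0, 0, 0]
R3 ← R3 − (1/3)·R1: [0, 0, 0]
R4 ← R4 + (2/3)·R1: [0, 0, 0]
Echelon form has 1 nonzero row, so rank(P) = 1.
The column space has dimension equal to the rank: 1.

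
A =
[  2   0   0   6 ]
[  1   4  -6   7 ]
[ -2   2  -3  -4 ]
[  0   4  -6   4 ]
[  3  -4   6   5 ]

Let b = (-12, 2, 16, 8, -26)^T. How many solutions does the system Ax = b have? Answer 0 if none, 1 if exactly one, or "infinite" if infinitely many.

infinite

Row reduce the augmented matrix [A | b].
R2 ← R2 − (1/2)·R1: [0, 4, -6, 4, 8]
R3 ← R3 + R1: [0, 2, -3, 2, 4]
R5 ← R5 − (3/2)·R1: [0, -4, 6, -4, -8]
R3 ← R3 − (1/2)·R2: [0, 0, 0, 0, 0]
R4 ← R4 − R2: [0, 0, 0, 0, 0]
R5 ← R5 + R2: [0, 0, 0, 0, 0]
The echelon form has 2 nonzero rows, and every pivot lies in the first 4 columns, so rank(A) = rank([A|b]) = 2.
The system is consistent.
rank = 2 < 4 unknowns, so there are infinitely many solutions.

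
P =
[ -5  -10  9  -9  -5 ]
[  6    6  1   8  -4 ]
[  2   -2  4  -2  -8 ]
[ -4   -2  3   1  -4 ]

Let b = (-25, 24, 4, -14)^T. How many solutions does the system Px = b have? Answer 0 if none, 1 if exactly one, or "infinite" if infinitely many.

Row reduce the augmented matrix [P | b].
R2 ← R2 + (6/5)·R1: [0, -6, 59/5, -14/5, -10, -6]
R3 ← R3 + (2/5)·R1: [0, -6, 38/5, -28/5, -10, -6]
R4 ← R4 − (4/5)·R1: [0, 6, -21/5, 41/5, 0, 6]
R3 ← R3 − R2: [0, 0, -21/5, -14/5, 0, 0]
R4 ← R4 + R2: [0, 0, 38/5, 27/5, -10, 0]
R4 ← R4 + (38/21)·R3: [0, 0, 0, 1/3, -10, 0]
The echelon form has 4 nonzero rows, and every pivot lies in the first 5 columns, so rank(P) = rank([P|b]) = 4.
The system is consistent.
rank = 4 < 5 unknowns, so there are infinitely many solutions.

infinite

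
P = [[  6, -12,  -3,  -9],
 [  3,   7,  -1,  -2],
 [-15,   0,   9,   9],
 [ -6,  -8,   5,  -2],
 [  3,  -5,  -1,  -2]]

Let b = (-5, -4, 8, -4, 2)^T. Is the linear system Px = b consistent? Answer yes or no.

Row reduce the augmented matrix [P | b].
R2 ← R2 − (1/2)·R1: [0, 13, 1/2, 5/2, -3/2]
R3 ← R3 + (5/2)·R1: [0, -30, 3/2, -27/2, -9/2]
R4 ← R4 + R1: [0, -20, 2, -11, -9]
R5 ← R5 − (1/2)·R1: [0, 1, 1/2, 5/2, 9/2]
R3 ← R3 + (30/13)·R2: [0, 0, 69/26, -201/26, -207/26]
R4 ← R4 + (20/13)·R2: [0, 0, 36/13, -93/13, -147/13]
R5 ← R5 − (1/13)·R2: [0, 0, 6/13, 30/13, 60/13]
R4 ← R4 − (24/23)·R3: [0, 0, 0, 21/23, -3]
R5 ← R5 − (4/23)·R3: [0, 0, 0, 84/23, 6]
R5 ← R5 − (4)·R4: [0, 0, 0, 0, 18]
The echelon form has 5 nonzero rows; the last pivot sits in the augmented column, so rank(P) = 4 but rank([P|b]) = 5.
Since the ranks differ, the system is inconsistent.

no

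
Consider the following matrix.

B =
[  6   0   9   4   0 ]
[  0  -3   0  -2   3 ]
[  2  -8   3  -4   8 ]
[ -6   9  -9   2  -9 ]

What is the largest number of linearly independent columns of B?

Row reduce to echelon form.
R3 ← R3 − (1/3)·R1: [0, -8, 0, -16/3, 8]
R4 ← R4 + R1: [0, 9, 0, 6, -9]
R3 ← R3 − (8/3)·R2: [0, 0, 0, 0, 0]
R4 ← R4 + (3)·R2: [0, 0, 0, 0, 0]
Echelon form has 2 nonzero rows, so rank(B) = 2.
The rank gives the maximum number of linearly independent columns: 2.

2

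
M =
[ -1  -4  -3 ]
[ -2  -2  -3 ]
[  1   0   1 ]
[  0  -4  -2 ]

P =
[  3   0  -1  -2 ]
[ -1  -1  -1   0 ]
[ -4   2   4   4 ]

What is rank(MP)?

First compute MP:
[[ 13,  -2,  -7, -10],
 [  8,  -4,  -8,  -8],
 [ -1,   2,   3,   2],
 [ 12,   0,  -4,  -8]]
Now row reduce the product.
R2 ← R2 − (8/13)·R1: [0, -36/13, -48/13, -24/13]
R3 ← R3 + (1/13)·R1: [0, 24/13, 32/13, 16/13]
R4 ← R4 − (12/13)·R1: [0, 24/13, 32/13, 16/13]
R3 ← R3 + (2/3)·R2: [0, 0, 0, 0]
R4 ← R4 + (2/3)·R2: [0, 0, 0, 0]
2 nonzero rows, so rank(MP) = 2.

2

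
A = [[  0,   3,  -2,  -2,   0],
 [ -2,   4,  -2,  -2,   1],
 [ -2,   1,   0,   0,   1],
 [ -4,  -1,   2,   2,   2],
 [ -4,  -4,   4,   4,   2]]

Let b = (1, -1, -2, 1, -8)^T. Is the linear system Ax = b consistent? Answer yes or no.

no

Row reduce the augmented matrix [A | b].
Swap R1 ↔ R2
R3 ← R3 − R1: [0, -3, 2, 2, 0, -1]
R4 ← R4 − (2)·R1: [0, -9, 6, 6, 0, 3]
R5 ← R5 − (2)·R1: [0, -12, 8, 8, 0, -6]
R3 ← R3 + R2: [0, 0, 0, 0, 0, 0]
R4 ← R4 + (3)·R2: [0, 0, 0, 0, 0, 6]
R5 ← R5 + (4)·R2: [0, 0, 0, 0, 0, -2]
Swap R3 ↔ R4
R5 ← R5 + (1/3)·R3: [0, 0, 0, 0, 0, 0]
The echelon form has 3 nonzero rows; the last pivot sits in the augmented column, so rank(A) = 2 but rank([A|b]) = 3.
Since the ranks differ, the system is inconsistent.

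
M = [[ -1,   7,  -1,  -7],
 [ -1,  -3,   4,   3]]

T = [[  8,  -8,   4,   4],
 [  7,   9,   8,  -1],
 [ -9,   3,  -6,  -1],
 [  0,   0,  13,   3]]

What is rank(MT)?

2

First compute MT:
[[ 50,  68, -33, -31],
 [-65,  -7, -13,   4]]
Now row reduce the product.
R2 ← R2 + (13/10)·R1: [0, 407/5, -559/10, -363/10]
2 nonzero rows, so rank(MT) = 2.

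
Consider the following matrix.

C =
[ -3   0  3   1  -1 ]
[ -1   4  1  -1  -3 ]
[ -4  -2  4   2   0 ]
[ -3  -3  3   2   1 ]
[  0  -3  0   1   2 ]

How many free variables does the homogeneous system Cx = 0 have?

3

Row reduce to echelon form.
R2 ← R2 − (1/3)·R1: [0, 4, 0, -4/3, -8/3]
R3 ← R3 − (4/3)·R1: [0, -2, 0, 2/3, 4/3]
R4 ← R4 − R1: [0, -3, 0, 1, 2]
R3 ← R3 + (1/2)·R2: [0, 0, 0, 0, 0]
R4 ← R4 + (3/4)·R2: [0, 0, 0, 0, 0]
R5 ← R5 + (3/4)·R2: [0, 0, 0, 0, 0]
2 nonzero rows, so rank(C) = 2.
C has 5 columns; by rank–nullity, nullity = 5 − 2 = 3.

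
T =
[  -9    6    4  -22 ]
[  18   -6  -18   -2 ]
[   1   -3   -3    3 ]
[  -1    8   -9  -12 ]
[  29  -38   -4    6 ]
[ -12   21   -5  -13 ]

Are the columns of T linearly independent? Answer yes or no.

yes

Row reduce T to echelon form.
R2 ← R2 + (2)·R1: [0, 6, -10, -46]
R3 ← R3 + (1/9)·R1: [0, -7/3, -23/9, 5/9]
R4 ← R4 − (1/9)·R1: [0, 22/3, -85/9, -86/9]
R5 ← R5 + (29/9)·R1: [0, -56/3, 80/9, -584/9]
R6 ← R6 − (4/3)·R1: [0, 13, -31/3, 49/3]
R3 ← R3 + (7/18)·R2: [0, 0, -58/9, -52/3]
R4 ← R4 − (11/9)·R2: [0, 0, 25/9, 140/3]
R5 ← R5 + (28/9)·R2: [0, 0, -200/9, -208]
R6 ← R6 − (13/6)·R2: [0, 0, 34/3, 116]
R4 ← R4 + (25/58)·R3: [0, 0, 0, 3410/87]
R5 ← R5 − (100/29)·R3: [0, 0, 0, -12896/87]
R6 ← R6 + (51/29)·R3: [0, 0, 0, 2480/29]
R5 ← R5 + (208/55)·R4: [0, 0, 0, 0]
R6 ← R6 − (24/11)·R4: [0, 0, 0, 0]
4 pivots among 4 columns.
Every column is a pivot column, so the columns are linearly independent.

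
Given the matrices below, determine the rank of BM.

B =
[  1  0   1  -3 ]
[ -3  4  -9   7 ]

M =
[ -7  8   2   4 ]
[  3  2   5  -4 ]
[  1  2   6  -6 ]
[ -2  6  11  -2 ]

2

First compute BM:
[[  0,  -8, -25,   4],
 [ 10,   8,  37,  12]]
Now row reduce the product.
Swap R1 ↔ R2
2 nonzero rows, so rank(BM) = 2.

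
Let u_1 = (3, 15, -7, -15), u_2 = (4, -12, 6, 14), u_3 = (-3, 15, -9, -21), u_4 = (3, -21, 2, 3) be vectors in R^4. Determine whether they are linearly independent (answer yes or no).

Form the matrix with these vectors as rows and row reduce.
R2 ← R2 − (4/3)·R1: [0, -32, 46/3, 34]
R3 ← R3 + R1: [0, 30, -16, -36]
R4 ← R4 − R1: [0, -36, 9, 18]
R3 ← R3 + (15/16)·R2: [0, 0, -13/8, -33/8]
R4 ← R4 − (9/8)·R2: [0, 0, -33/4, -81/4]
R4 ← R4 − (66/13)·R3: [0, 0, 0, 9/13]
4 nonzero rows, so the 4 vectors span a space of dimension 4.
Since 4 = 4, the vectors are linearly independent.

yes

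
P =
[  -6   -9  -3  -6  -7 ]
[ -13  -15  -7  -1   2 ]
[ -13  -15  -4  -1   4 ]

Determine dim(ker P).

Row reduce to echelon form.
R2 ← R2 − (13/6)·R1: [0, 9/2, -1/2, 12, 103/6]
R3 ← R3 − (13/6)·R1: [0, 9/2, 5/2, 12, 115/6]
R3 ← R3 − R2: [0, 0, 3, 0, 2]
3 nonzero rows, so rank(P) = 3.
P has 5 columns; by rank–nullity, nullity = 5 − 3 = 2.

2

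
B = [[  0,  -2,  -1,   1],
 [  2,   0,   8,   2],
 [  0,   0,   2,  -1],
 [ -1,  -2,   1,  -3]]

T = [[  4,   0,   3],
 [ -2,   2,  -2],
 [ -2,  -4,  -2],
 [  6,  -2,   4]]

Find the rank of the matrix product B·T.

3

First compute BT:
[[ 12,  -2,  10],
 [  4, -36,  -2],
 [-10,  -6,  -8],
 [-20,  -2, -13]]
Now row reduce the product.
R2 ← R2 − (1/3)·R1: [0, -106/3, -16/3]
R3 ← R3 + (5/6)·R1: [0, -23/3, 1/3]
R4 ← R4 + (5/3)·R1: [0, -16/3, 11/3]
R3 ← R3 − (23/106)·R2: [0, 0, 79/53]
R4 ← R4 − (8/53)·R2: [0, 0, 237/53]
R4 ← R4 − (3)·R3: [0, 0, 0]
3 nonzero rows, so rank(BT) = 3.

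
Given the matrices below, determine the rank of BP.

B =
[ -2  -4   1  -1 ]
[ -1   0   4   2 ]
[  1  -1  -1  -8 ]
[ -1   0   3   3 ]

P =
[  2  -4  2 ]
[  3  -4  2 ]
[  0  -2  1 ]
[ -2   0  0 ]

First compute BP:
[[-14,  22, -11],
 [ -6,  -4,   2],
 [ 15,   2,  -1],
 [ -8,  -2,   1]]
Now row reduce the product.
R2 ← R2 − (3/7)·R1: [0, -94/7, 47/7]
R3 ← R3 + (15/14)·R1: [0, 179/7, -179/14]
R4 ← R4 − (4/7)·R1: [0, -102/7, 51/7]
R3 ← R3 + (179/94)·R2: [0, 0, 0]
R4 ← R4 − (51/47)·R2: [0, 0, 0]
2 nonzero rows, so rank(BP) = 2.

2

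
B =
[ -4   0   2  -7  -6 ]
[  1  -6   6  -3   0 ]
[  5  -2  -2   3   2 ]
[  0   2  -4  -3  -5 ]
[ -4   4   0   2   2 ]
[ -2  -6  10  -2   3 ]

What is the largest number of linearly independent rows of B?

Row reduce to echelon form.
R2 ← R2 + (1/4)·R1: [0, -6, 13/2, -19/4, -3/2]
R3 ← R3 + (5/4)·R1: [0, -2, 1/2, -23/4, -11/2]
R5 ← R5 − R1: [0, 4, -2, 9, 8]
R6 ← R6 − (1/2)·R1: [0, -6, 9, 3/2, 6]
R3 ← R3 − (1/3)·R2: [0, 0, -5/3, -25/6, -5]
R4 ← R4 + (1/3)·R2: [0, 0, -11/6, -55/12, -11/2]
R5 ← R5 + (2/3)·R2: [0, 0, 7/3, 35/6, 7]
R6 ← R6 − R2: [0, 0, 5/2, 25/4, 15/2]
R4 ← R4 − (11/10)·R3: [0, 0, 0, 0, 0]
R5 ← R5 + (7/5)·R3: [0, 0, 0, 0, 0]
R6 ← R6 + (3/2)·R3: [0, 0, 0, 0, 0]
Echelon form has 3 nonzero rows, so rank(B) = 3.
The rank gives the maximum number of linearly independent rows: 3.

3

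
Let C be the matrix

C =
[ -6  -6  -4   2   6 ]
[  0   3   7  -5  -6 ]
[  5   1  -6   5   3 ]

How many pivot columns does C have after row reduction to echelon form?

Row reduce to echelon form.
R3 ← R3 + (5/6)·R1: [0, -4, -28/3, 20/3, 8]
R3 ← R3 + (4/3)·R2: [0, 0, 0, 0, 0]
Echelon form has 2 nonzero rows, so rank(C) = 2.
Each nonzero row contributes one pivot column: 2 pivot columns.

2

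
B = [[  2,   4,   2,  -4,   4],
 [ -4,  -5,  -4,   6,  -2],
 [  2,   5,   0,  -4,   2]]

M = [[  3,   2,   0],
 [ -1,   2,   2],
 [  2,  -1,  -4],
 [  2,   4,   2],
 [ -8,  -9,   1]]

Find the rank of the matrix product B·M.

First compute BM:
[[-34, -42,  -4],
 [ 13,  28,  16],
 [-23, -20,   4]]
Now row reduce the product.
R2 ← R2 + (13/34)·R1: [0, 203/17, 246/17]
R3 ← R3 − (23/34)·R1: [0, 143/17, 114/17]
R3 ← R3 − (143/203)·R2: [0, 0, -708/203]
3 nonzero rows, so rank(BM) = 3.

3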